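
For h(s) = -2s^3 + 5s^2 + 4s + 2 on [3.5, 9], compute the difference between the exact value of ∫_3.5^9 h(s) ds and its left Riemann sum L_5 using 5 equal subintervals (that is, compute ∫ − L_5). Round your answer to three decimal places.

Exact integral: ∫_3.5^9 h(s) ds ≈ -1913.42708.
L_5 = -1395.9.
Error ≈ -1913.42708 − (-1395.9) ≈ -517.527.

-517.527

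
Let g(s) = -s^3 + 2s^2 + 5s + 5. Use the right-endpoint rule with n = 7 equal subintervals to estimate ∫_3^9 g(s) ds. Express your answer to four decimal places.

Δs = (9 − 3)/7 = 6/7.
Right endpoints: 27/7, 33/7, 39/7, 45/7, 51/7, 57/7, 9.
g(27/7) = -1147/343, g(33/7) = -10891/343, g(39/7) = -26755/343, g(45/7) = -50035/343, g(51/7) = -82027/343, g(57/7) = -124027/343, g(9) = -517.
Sum = Δs · [g(27/7) + g(33/7) + g(39/7) + ...].
Sum ≈ -1180.0408.

-1180.0408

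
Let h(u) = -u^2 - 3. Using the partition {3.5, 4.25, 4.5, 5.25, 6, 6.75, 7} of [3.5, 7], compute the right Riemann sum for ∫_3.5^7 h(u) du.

Subinterval widths: 0.75, 0.25, 0.75, 0.75, 0.75, 0.25.
Right endpoints: 4.25, 4.5, 5.25, 6, 6.75, 7.
h(4.25) = -21.0625, h(4.5) = -23.25, h(5.25) = -30.5625, h(6) = -39, h(6.75) = -48.5625, h(7) = -52.
Sum = Σ Δu_i · h(u_i).
Sum = -123.203125.

-123.203125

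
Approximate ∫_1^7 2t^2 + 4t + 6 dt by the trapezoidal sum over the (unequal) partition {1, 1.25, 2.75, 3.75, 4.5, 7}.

366.8125

Subinterval widths: 0.25, 1.5, 1, 0.75, 2.5.
f(1) = 12, f(1.25) = 14.125, f(2.75) = 32.125, f(3.75) = 49.125, f(4.5) = 64.5, f(7) = 132.
On each subinterval the trapezoid contributes (Δt_i/2)·[f(t_{i-1}) + f(t_i)].
Sum = 366.8125.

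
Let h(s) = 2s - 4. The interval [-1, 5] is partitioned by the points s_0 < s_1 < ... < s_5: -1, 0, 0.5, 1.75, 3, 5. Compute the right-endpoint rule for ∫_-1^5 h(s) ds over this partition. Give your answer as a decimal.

8.375

Subinterval widths: 1, 0.5, 1.25, 1.25, 2.
Right endpoints: 0, 0.5, 1.75, 3, 5.
h(0) = -4, h(0.5) = -3, h(1.75) = -0.5, h(3) = 2, h(5) = 6.
Sum = Σ Δs_i · h(s_i).
Sum = 8.375.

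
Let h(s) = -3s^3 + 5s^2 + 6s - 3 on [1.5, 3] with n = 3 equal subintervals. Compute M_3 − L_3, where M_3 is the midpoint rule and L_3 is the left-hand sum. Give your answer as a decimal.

M_3 = -1.3515625.
L_3 = 4.25.
M_3 − L_3 = -5.6015625.

-5.6015625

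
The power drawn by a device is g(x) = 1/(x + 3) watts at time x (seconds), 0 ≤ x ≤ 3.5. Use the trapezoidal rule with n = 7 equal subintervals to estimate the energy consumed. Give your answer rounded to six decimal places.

Δx = (3.5 − 0)/7 = 0.5.
g(0) = 1/3, g(0.5) = 2/7, g(1) = 0.25, g(1.5) = 2/9, g(2) = 0.2, g(2.5) = 2/11, g(3) = 1/6, g(3.5) = 2/13.
T_7 = (Δx/2)·[g(x_0) + 2g(x_1) + ... + 2g(x_{6}) + g(x_7)].
Sum ≈ 0.775006.

0.775006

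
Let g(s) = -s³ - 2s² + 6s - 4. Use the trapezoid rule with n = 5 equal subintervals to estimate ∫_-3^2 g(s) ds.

Δs = (2 − (-3))/5 = 1.
g(-3) = -13, g(-2) = -16, g(-1) = -11, g(0) = -4, g(1) = -1, g(2) = -8.
T_5 = (Δs/2)·[g(s_0) + 2g(s_1) + ... + 2g(s_{4}) + g(s_5)].
Sum = -42.5.

-42.5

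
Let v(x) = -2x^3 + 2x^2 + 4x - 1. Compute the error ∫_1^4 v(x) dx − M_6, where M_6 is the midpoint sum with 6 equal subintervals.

-0.8125

Exact integral: ∫_1^4 v(x) dx = -58.5.
M_6 = -57.6875.
Error = -58.5 − (-57.6875) = -0.8125.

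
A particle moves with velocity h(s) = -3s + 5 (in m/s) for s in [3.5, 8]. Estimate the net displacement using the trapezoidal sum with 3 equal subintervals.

Δs = (8 − 3.5)/3 = 1.5.
h(3.5) = -5.5, h(5) = -10, h(6.5) = -14.5, h(8) = -19.
T_3 = (Δs/2)·[h(s_0) + 2h(s_1) + 2h(s_2) + h(s_3)].
Sum = -55.125.

-55.125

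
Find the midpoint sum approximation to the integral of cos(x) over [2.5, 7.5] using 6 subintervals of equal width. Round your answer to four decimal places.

Δx = (7.5 − 2.5)/6 = 5/6.
Midpoints: 35/12, 3.75, 55/12, 65/12, 6.25, 85/12.
f(35/12) ≈ -0.9748, f(3.75) ≈ -0.8206, f(55/12) ≈ -0.1287, f(65/12) ≈ 0.6475, f(6.25) ≈ 0.9994, f(85/12) ≈ 0.6966.
Sum = Δx · [f(35/12) + f(3.75) + f(55/12) + ...].
Sum ≈ 0.3496.

0.3496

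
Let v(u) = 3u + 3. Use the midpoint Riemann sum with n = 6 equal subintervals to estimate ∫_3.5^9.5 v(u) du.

135

Δu = (9.5 − 3.5)/6 = 1.
Midpoints: 4, 5, 6, 7, 8, 9.
v(4) = 15, v(5) = 18, v(6) = 21, v(7) = 24, v(8) = 27, v(9) = 30.
Sum = Δu · [v(4) + v(5) + v(6) + ...].
Sum = 135.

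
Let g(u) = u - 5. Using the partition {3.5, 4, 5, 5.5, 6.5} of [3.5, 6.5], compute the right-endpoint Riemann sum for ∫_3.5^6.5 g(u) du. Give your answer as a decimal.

1.25

Subinterval widths: 0.5, 1, 0.5, 1.
Right endpoints: 4, 5, 5.5, 6.5.
g(4) = -1, g(5) = 0, g(5.5) = 0.5, g(6.5) = 1.5.
Sum = Σ Δu_i · g(u_i).
Sum = 1.25.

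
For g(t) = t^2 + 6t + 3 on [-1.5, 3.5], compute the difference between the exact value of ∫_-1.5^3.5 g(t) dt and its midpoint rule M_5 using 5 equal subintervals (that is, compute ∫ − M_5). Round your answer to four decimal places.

Exact integral: ∫_-1.5^3.5 g(t) dt ≈ 60.416667.
M_5 = 60.
Error ≈ 60.416667 − 60 ≈ 0.4167.

0.4167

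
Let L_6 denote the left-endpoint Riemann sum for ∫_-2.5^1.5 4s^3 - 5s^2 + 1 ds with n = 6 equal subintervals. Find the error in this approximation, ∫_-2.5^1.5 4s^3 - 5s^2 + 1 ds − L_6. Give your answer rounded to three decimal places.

Exact integral: ∫_-2.5^1.5 f(s) ds ≈ -61.66667.
L_6 ≈ -96.92593.
Error ≈ -61.66667 − (-96.92593) ≈ 35.259.

35.259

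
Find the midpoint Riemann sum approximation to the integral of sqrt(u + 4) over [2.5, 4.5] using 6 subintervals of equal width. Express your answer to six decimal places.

5.473269

Δu = (4.5 − 2.5)/6 = 1/3.
Midpoints: 8/3, 3, 10/3, 11/3, 4, 13/3.
f(8/3) ≈ 2.581989, f(3) ≈ 2.645751, f(10/3) ≈ 2.708013, f(11/3) ≈ 2.768875, f(4) ≈ 2.828427, f(13/3) ≈ 2.886751.
Sum = Δu · [f(8/3) + f(3) + f(10/3) + ...].
Sum ≈ 5.473269.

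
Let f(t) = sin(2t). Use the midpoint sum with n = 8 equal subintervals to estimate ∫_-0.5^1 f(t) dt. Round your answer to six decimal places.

0.481038

Δt = (1 − (-0.5))/8 = 0.1875.
Midpoints: -0.40625, -0.21875, -0.03125, 0.15625, 0.34375, 0.53125, 0.71875, 0.90625.
f(-0.40625) ≈ -0.726009, f(-0.21875) ≈ -0.423676, f(-0.03125) ≈ -0.062459, f(0.15625) ≈ 0.307439, f(0.34375) ≈ 0.634607, f(0.53125) ≈ 0.873575, f(0.71875) ≈ 0.991129, f(0.90625) ≈ 0.970932.
Sum = Δt · [f(-0.40625) + f(-0.21875) + f(-0.03125) + ...].
Sum ≈ 0.481038.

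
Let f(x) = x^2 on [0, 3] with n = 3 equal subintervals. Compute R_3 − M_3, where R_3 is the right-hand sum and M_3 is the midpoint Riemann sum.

R_3 = 14.
M_3 = 8.75.
R_3 − M_3 = 5.25.

5.25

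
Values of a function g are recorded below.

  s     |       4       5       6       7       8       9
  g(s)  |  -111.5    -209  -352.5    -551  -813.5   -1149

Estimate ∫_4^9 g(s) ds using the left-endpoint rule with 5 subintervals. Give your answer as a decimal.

Δs = 1.
Sum = 1·[(-111.5) + (-209) + (-352.5) + (-551) + (-813.5)] = -2037.5.

-2037.5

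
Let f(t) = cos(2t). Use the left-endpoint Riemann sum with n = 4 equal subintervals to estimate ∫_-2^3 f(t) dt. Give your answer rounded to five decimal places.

Δt = (3 − (-2))/4 = 1.25.
Left endpoints: -2, -0.75, 0.5, 1.75.
f(-2) ≈ -0.65364, f(-0.75) ≈ 0.07074, f(0.5) ≈ 0.54030, f(1.75) ≈ -0.93646.
Sum = Δt · [f(-2) + f(-0.75) + f(0.5) + f(1.75)].
Sum ≈ -1.22383.

-1.22383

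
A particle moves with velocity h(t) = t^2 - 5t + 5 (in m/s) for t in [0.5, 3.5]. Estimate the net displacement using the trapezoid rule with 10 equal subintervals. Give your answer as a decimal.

-0.705

Δt = (3.5 − 0.5)/10 = 0.3.
h(0.5) = 2.75, h(0.8) = 1.64, h(1.1) = 0.71, h(1.4) = -0.04, h(1.7) = -0.61, h(2) = -1, h(2.3) = -1.21, h(2.6) = -1.24, h(2.9) = -1.09, h(3.2) = -0.76, h(3.5) = -0.25.
T_10 = (Δt/2)·[h(t_0) + 2h(t_1) + ... + 2h(t_{9}) + h(t_10)].
Sum = -0.705.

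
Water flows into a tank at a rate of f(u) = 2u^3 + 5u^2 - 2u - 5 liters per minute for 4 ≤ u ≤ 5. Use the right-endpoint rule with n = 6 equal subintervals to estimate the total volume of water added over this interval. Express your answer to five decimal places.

286.06481

Δu = (5 − 4)/6 = 1/6.
Right endpoints: 25/6, 13/3, 4.5, 14/3, 29/6, 5.
f(25/6) = 5890/27, f(13/3) = 6560/27, f(4.5) = 269.5, f(14/3) = 8041/27, f(29/6) = 8855/27, f(5) = 360.
Sum = Δu · [f(25/6) + f(13/3) + f(4.5) + ...].
Sum ≈ 286.06481.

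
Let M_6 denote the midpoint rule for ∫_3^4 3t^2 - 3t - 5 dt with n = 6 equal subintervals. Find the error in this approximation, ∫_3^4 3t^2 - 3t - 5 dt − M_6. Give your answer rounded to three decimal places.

0.007

Exact integral: ∫_3^4 f(t) dt = 21.5.
M_6 ≈ 21.49306.
Error ≈ 21.5 − 21.49306 ≈ 0.007.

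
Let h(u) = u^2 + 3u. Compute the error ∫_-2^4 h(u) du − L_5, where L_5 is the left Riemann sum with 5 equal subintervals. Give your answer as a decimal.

16.56

Exact integral: ∫_-2^4 h(u) du = 42.
L_5 = 25.44.
Error = 42 − 25.44 = 16.56.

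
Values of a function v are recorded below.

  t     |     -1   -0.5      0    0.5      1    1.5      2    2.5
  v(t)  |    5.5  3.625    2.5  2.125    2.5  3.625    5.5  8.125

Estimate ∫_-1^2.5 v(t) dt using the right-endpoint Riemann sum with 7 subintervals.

Δt = 0.5.
Sum = 0.5·[3.625 + 2.5 + 2.125 + 2.5 + 3.625 + 5.5 + 8.125] = 14.

14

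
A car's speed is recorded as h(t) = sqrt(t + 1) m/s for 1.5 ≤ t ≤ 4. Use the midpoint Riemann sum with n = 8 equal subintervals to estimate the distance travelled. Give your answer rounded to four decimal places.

4.8187

Δt = (4 − 1.5)/8 = 0.3125.
Midpoints: 1.65625, 1.96875, 2.28125, 2.59375, 2.90625, 3.21875, 3.53125, 3.84375.
h(1.65625) ≈ 1.6298, h(1.96875) ≈ 1.7230, h(2.28125) ≈ 1.8114, h(2.59375) ≈ 1.8957, h(2.90625) ≈ 1.9764, h(3.21875) ≈ 2.0540, h(3.53125) ≈ 2.1287, h(3.84375) ≈ 2.2009.
Sum = Δt · [h(1.65625) + h(1.96875) + h(2.28125) + ...].
Sum ≈ 4.8187.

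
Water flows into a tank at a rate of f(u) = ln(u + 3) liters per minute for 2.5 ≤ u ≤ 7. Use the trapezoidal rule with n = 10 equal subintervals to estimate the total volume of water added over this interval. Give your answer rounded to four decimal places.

9.1484

Δu = (7 − 2.5)/10 = 0.45.
f(2.5) ≈ 1.7047, f(2.95) ≈ 1.7834, f(3.4) ≈ 1.8563, f(3.85) ≈ 1.9242, f(4.3) ≈ 1.9879, f(4.75) ≈ 2.0477, f(5.2) ≈ 2.1041, f(5.65) ≈ 2.1576, f(6.1) ≈ 2.2083, f(6.55) ≈ 2.2565, f(7) ≈ 2.3026.
T_10 = (Δu/2)·[f(u_0) + 2f(u_1) + ... + 2f(u_{9}) + f(u_10)].
Sum ≈ 9.1484.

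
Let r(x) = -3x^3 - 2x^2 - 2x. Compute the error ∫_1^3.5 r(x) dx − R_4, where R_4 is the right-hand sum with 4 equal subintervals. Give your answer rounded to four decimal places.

51.4730

Exact integral: ∫_1^3.5 r(x) dx ≈ -150.963542.
R_4 ≈ -202.436523.
Error ≈ -150.963542 − (-202.436523) ≈ 51.4730.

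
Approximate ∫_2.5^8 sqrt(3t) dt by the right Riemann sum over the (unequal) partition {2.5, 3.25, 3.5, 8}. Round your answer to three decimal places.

Subinterval widths: 0.75, 0.25, 4.5.
Right endpoints: 3.25, 3.5, 8.
f(3.25) ≈ 3.122, f(3.5) ≈ 3.240, f(8) ≈ 4.899.
Sum = Σ Δt_i · f(t_i).
Sum ≈ 25.197.

25.197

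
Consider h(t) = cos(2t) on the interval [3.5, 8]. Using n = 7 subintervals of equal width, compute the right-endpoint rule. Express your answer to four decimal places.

-0.9556

Δt = (8 − 3.5)/7 = 9/14.
Right endpoints: 29/7, 67/14, 38/7, 85/14, 47/7, 103/14, 8.
h(29/7) ≈ -0.4184, h(67/14) ≈ -0.9893, h(38/7) ≈ -0.1380, h(85/14) ≈ 0.9117, h(47/7) ≈ 0.6508, h(103/14) ≈ -0.5456, h(8) ≈ -0.9577.
Sum = Δt · [h(29/7) + h(67/14) + h(38/7) + ...].
Sum ≈ -0.9556.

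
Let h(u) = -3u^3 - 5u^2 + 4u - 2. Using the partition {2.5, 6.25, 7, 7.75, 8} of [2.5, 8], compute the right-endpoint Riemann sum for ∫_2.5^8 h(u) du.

Subinterval widths: 3.75, 0.75, 0.75, 0.25.
Right endpoints: 6.25, 7, 7.75, 8.
h(6.25) = -904.734375, h(7) = -1248, h(7.75) = -1667.765625, h(8) = -1826.
Sum = Σ Δu_i · h(u_i).
Sum = -6036.078125.

-6036.078125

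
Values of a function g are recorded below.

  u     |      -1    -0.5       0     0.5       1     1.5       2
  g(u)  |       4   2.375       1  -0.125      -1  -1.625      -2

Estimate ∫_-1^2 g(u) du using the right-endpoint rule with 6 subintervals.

Δu = 0.5.
Sum = 0.5·[2.375 + 1 + (-0.125) + (-1) + (-1.625) + (-2)] = -0.6875.

-0.6875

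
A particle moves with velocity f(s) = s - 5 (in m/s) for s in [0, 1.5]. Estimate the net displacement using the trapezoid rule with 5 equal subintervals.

Δs = (1.5 − 0)/5 = 0.3.
f(0) = -5, f(0.3) = -4.7, f(0.6) = -4.4, f(0.9) = -4.1, f(1.2) = -3.8, f(1.5) = -3.5.
T_5 = (Δs/2)·[f(s_0) + 2f(s_1) + ... + 2f(s_{4}) + f(s_5)].
Sum = -6.375.

-6.375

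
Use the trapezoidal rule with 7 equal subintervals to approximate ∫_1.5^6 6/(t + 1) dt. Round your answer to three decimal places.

6.206

Δt = (6 − 1.5)/7 = 9/14.
f(1.5) = 2.4, f(15/7) = 21/11, f(39/14) = 84/53, f(24/7) = 42/31, f(57/14) = 84/71, f(33/7) = 1.05, f(75/14) = 84/89, f(6) = 6/7.
T_7 = (Δt/2)·[f(t_0) + 2f(t_1) + ... + 2f(t_{6}) + f(t_7)].
Sum ≈ 6.206.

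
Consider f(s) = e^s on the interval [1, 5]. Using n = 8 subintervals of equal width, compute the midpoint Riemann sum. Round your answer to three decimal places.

144.188

Δs = (5 − 1)/8 = 0.5.
Midpoints: 1.25, 1.75, 2.25, 2.75, 3.25, 3.75, 4.25, 4.75.
f(1.25) ≈ 3.490, f(1.75) ≈ 5.755, f(2.25) ≈ 9.488, f(2.75) ≈ 15.643, f(3.25) ≈ 25.790, f(3.75) ≈ 42.521, f(4.25) ≈ 70.105, f(4.75) ≈ 115.584.
Sum = Δs · [f(1.25) + f(1.75) + f(2.25) + ...].
Sum ≈ 144.188.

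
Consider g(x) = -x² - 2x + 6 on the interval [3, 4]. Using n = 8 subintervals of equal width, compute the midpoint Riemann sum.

-13.33203125

Δx = (4 − 3)/8 = 0.125.
Midpoints: 3.0625, 3.1875, 3.3125, 3.4375, 3.5625, 3.6875, 3.8125, 3.9375.
g(3.0625) = -9.50390625, g(3.1875) = -10.53515625, g(3.3125) = -11.59765625, g(3.4375) = -12.69140625, g(3.5625) = -13.81640625, g(3.6875) = -14.97265625, g(3.8125) = -16.16015625, g(3.9375) = -17.37890625.
Sum = Δx · [g(3.0625) + g(3.1875) + g(3.3125) + ...].
Sum = -13.33203125.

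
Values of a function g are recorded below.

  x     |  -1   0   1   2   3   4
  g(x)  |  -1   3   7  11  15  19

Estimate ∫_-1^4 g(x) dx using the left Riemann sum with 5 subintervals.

35

Δx = 1.
Sum = 1·[(-1) + 3 + 7 + 11 + 15] = 35.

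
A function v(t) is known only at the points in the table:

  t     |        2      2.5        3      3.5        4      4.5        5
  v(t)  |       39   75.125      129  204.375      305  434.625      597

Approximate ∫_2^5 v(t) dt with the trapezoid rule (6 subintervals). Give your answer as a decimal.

Δt = 0.5.
T_6 = (0.5/2)·[39 + 2·75.125 + 2·129 + 2·204.375 + 2·305 + 2·434.625 + 597] = 733.0625.

733.0625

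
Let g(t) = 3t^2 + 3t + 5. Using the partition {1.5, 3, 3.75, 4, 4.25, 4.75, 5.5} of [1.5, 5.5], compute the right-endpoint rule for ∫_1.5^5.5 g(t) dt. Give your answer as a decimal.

267.21875

Subinterval widths: 1.5, 0.75, 0.25, 0.25, 0.5, 0.75.
Right endpoints: 3, 3.75, 4, 4.25, 4.75, 5.5.
g(3) = 41, g(3.75) = 58.4375, g(4) = 65, g(4.25) = 71.9375, g(4.75) = 86.9375, g(5.5) = 112.25.
Sum = Σ Δt_i · g(t_i).
Sum = 267.21875.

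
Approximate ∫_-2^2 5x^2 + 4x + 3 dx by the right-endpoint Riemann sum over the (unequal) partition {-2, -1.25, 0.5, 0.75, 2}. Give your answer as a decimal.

56.25

Subinterval widths: 0.75, 1.75, 0.25, 1.25.
Right endpoints: -1.25, 0.5, 0.75, 2.
f(-1.25) = 5.8125, f(0.5) = 6.25, f(0.75) = 8.8125, f(2) = 31.
Sum = Σ Δx_i · f(x_i).
Sum = 56.25.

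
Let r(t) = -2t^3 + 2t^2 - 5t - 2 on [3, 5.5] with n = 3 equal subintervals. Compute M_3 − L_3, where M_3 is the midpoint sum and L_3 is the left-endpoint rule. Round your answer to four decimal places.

M_3 ≈ -378.839699.
L_3 ≈ -285.393519.
M_3 − L_3 ≈ -93.4462.

-93.4462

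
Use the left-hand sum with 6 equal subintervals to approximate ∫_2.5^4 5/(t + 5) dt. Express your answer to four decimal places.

Δt = (4 − 2.5)/6 = 0.25.
Left endpoints: 2.5, 2.75, 3, 3.25, 3.5, 3.75.
f(2.5) = 2/3, f(2.75) = 20/31, f(3) = 0.625, f(3.25) = 20/33, f(3.5) = 10/17, f(3.75) = 4/7.
Sum = Δt · [f(2.5) + f(2.75) + f(3) + ...].
Sum ≈ 0.9256.

0.9256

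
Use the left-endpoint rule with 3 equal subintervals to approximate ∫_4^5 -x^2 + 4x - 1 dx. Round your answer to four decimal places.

Δx = (5 − 4)/3 = 1/3.
Left endpoints: 4, 13/3, 14/3.
f(4) = -1, f(13/3) = -22/9, f(14/3) = -37/9.
Sum = Δx · [f(4) + f(13/3) + f(14/3)].
Sum ≈ -2.5185.

-2.5185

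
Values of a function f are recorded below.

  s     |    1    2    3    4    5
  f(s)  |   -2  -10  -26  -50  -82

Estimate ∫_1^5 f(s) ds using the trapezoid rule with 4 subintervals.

Δs = 1.
T_4 = (1/2)·[(-2) + 2·(-10) + 2·(-26) + 2·(-50) + (-82)] = -128.

-128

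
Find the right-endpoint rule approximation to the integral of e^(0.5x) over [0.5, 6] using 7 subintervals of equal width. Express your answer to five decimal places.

Δx = (6 − 0.5)/7 = 11/14.
Right endpoints: 9/7, 29/14, 20/7, 51/14, 31/7, 73/14, 6.
f(9/7) ≈ 1.90191, f(29/14) ≈ 2.81712, f(20/7) ≈ 4.17273, f(51/14) ≈ 6.18068, f(31/7) ≈ 9.15487, f(73/14) ≈ 13.56025, f(6) ≈ 20.08554.
Sum = Δx · [f(9/7) + f(29/14) + f(20/7) + ...].
Sum ≈ 45.47172.

45.47172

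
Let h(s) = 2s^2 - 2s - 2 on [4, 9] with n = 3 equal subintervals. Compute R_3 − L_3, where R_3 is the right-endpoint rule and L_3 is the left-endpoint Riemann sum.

R_3 ≈ 472.962963.
L_3 ≈ 272.962963.
R_3 − L_3 = 200.

200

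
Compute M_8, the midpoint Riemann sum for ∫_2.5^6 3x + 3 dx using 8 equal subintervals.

55.125

Δx = (6 − 2.5)/8 = 0.4375.
Midpoints: 2.71875, 3.15625, 3.59375, 4.03125, 4.46875, 4.90625, 5.34375, 5.78125.
f(2.71875) = 11.15625, f(3.15625) = 12.46875, f(3.59375) = 13.78125, f(4.03125) = 15.09375, f(4.46875) = 16.40625, f(4.90625) = 17.71875, f(5.34375) = 19.03125, f(5.78125) = 20.34375.
Sum = Δx · [f(2.71875) + f(3.15625) + f(3.59375) + ...].
Sum = 55.125.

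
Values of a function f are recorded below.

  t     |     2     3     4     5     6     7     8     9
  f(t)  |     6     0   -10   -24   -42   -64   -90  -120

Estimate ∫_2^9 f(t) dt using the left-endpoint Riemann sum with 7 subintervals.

-224

Δt = 1.
Sum = 1·[6 + 0 + (-10) + (-24) + (-42) + (-64) + (-90)] = -224.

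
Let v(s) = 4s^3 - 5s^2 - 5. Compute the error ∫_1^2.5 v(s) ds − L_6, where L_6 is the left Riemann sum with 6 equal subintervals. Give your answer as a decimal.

Exact integral: ∫_1^2.5 v(s) ds = 6.1875.
L_6 = 2.40625.
Error = 6.1875 − 2.40625 = 3.78125.

3.78125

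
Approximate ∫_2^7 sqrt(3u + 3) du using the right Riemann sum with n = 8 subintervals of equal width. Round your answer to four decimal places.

20.7150

Δu = (7 − 2)/8 = 0.625.
Right endpoints: 2.625, 3.25, 3.875, 4.5, 5.125, 5.75, 6.375, 7.
f(2.625) ≈ 3.2977, f(3.25) ≈ 3.5707, f(3.875) ≈ 3.8243, f(4.5) ≈ 4.0620, f(5.125) ≈ 4.2866, f(5.75) ≈ 4.5000, f(6.375) ≈ 4.7037, f(7) ≈ 4.8990.
Sum = Δu · [f(2.625) + f(3.25) + f(3.875) + ...].
Sum ≈ 20.7150.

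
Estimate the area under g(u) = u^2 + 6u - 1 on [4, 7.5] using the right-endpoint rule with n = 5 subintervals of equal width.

Δu = (7.5 − 4)/5 = 0.7.
Right endpoints: 4.7, 5.4, 6.1, 6.8, 7.5.
g(4.7) = 49.29, g(5.4) = 60.56, g(6.1) = 72.81, g(6.8) = 86.04, g(7.5) = 100.25.
Sum = Δu · [g(4.7) + g(5.4) + g(6.1) + g(6.8) + g(7.5)].
Sum = 258.265.

258.265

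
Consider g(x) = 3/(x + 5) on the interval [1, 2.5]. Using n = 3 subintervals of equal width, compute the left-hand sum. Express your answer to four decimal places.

0.6951

Δx = (2.5 − 1)/3 = 0.5.
Left endpoints: 1, 1.5, 2.
g(1) = 0.5, g(1.5) = 6/13, g(2) = 3/7.
Sum = Δx · [g(1) + g(1.5) + g(2)].
Sum ≈ 0.6951.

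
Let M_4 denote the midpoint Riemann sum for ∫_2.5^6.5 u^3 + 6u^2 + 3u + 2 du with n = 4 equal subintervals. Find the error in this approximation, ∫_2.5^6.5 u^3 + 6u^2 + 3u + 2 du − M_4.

Exact integral: ∫_2.5^6.5 f(u) du = 1016.5.
M_4 = 1010.
Error = 1016.5 − 1010 = 6.5.

6.5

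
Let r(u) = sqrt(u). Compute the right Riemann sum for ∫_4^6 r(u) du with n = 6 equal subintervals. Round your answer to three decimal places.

Δu = (6 − 4)/6 = 1/3.
Right endpoints: 13/3, 14/3, 5, 16/3, 17/3, 6.
r(13/3) ≈ 2.082, r(14/3) ≈ 2.160, r(5) ≈ 2.236, r(16/3) ≈ 2.309, r(17/3) ≈ 2.380, r(6) ≈ 2.449.
Sum = Δu · [r(13/3) + r(14/3) + r(5) + ...].
Sum ≈ 4.539.

4.539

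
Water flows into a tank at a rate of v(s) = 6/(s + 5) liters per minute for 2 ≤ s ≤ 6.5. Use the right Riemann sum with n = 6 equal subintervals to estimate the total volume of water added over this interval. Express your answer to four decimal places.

Δs = (6.5 − 2)/6 = 0.75.
Right endpoints: 2.75, 3.5, 4.25, 5, 5.75, 6.5.
v(2.75) = 24/31, v(3.5) = 12/17, v(4.25) = 24/37, v(5) = 0.6, v(5.75) = 24/43, v(6.5) = 12/23.
Sum = Δs · [v(2.75) + v(3.5) + v(4.25) + ...].
Sum ≈ 2.8565.

2.8565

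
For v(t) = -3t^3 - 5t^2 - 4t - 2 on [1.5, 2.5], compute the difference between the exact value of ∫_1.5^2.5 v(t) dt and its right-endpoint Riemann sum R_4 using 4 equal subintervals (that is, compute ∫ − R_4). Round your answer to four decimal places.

7.8333

Exact integral: ∫_1.5^2.5 v(t) dt ≈ -55.916667.
R_4 = -63.75.
Error ≈ -55.916667 − (-63.75) ≈ 7.8333.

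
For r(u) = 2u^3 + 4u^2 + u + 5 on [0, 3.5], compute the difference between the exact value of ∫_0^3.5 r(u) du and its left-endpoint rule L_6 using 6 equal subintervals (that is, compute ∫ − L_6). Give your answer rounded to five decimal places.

37.44473

Exact integral: ∫_0^3.5 r(u) du ≈ 155.8229167.
L_6 ≈ 118.3781829.
Error ≈ 155.8229167 − 118.3781829 ≈ 37.44473.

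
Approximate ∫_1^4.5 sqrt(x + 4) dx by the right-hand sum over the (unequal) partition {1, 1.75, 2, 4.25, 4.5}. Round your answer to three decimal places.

Subinterval widths: 0.75, 0.25, 2.25, 0.25.
Right endpoints: 1.75, 2, 4.25, 4.5.
f(1.75) ≈ 2.398, f(2) ≈ 2.449, f(4.25) ≈ 2.872, f(4.5) ≈ 2.915.
Sum = Σ Δx_i · f(x_i).
Sum ≈ 9.602.

9.602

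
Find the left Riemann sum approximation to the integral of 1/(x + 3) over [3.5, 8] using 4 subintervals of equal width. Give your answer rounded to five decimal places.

Δx = (8 − 3.5)/4 = 1.125.
Left endpoints: 3.5, 4.625, 5.75, 6.875.
f(3.5) = 2/13, f(4.625) = 8/61, f(5.75) = 4/35, f(6.875) = 8/79.
Sum = Δx · [f(3.5) + f(4.625) + f(5.75) + f(6.875)].
Sum ≈ 0.56311.

0.56311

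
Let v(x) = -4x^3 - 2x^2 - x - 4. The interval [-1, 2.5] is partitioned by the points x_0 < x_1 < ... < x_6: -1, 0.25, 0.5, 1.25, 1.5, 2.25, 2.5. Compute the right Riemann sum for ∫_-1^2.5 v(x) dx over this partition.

Subinterval widths: 1.25, 0.25, 0.75, 0.25, 0.75, 0.25.
Right endpoints: 0.25, 0.5, 1.25, 1.5, 2.25, 2.5.
v(0.25) = -4.4375, v(0.5) = -5.5, v(1.25) = -16.1875, v(1.5) = -23.5, v(2.25) = -61.9375, v(2.5) = -81.5.
Sum = Σ Δx_i · v(x_i).
Sum = -91.765625.

-91.765625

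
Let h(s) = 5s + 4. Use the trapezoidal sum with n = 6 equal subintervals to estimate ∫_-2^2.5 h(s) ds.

Δs = (2.5 − (-2))/6 = 0.75.
h(-2) = -6, h(-1.25) = -2.25, h(-0.5) = 1.5, h(0.25) = 5.25, h(1) = 9, h(1.75) = 12.75, h(2.5) = 16.5.
T_6 = (Δs/2)·[h(s_0) + 2h(s_1) + ... + 2h(s_{5}) + h(s_6)].
Sum = 23.625.

23.625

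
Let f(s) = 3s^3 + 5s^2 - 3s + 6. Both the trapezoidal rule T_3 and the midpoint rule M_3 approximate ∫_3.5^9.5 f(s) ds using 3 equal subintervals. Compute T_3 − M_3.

381

T_3 = 7526.75.
M_3 = 7145.75.
T_3 − M_3 = 381.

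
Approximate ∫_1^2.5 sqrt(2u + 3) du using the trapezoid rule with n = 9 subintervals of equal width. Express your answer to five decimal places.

3.81548

Δu = (2.5 − 1)/9 = 1/6.
f(1) ≈ 2.23607, f(7/6) ≈ 2.30940, f(4/3) ≈ 2.38048, f(1.5) ≈ 2.44949, f(5/3) ≈ 2.51661, f(11/6) ≈ 2.58199, f(2) ≈ 2.64575, f(13/6) ≈ 2.70801, f(7/3) ≈ 2.76887, f(2.5) ≈ 2.82843.
T_9 = (Δu/2)·[f(u_0) + 2f(u_1) + ... + 2f(u_{8}) + f(u_9)].
Sum ≈ 3.81548.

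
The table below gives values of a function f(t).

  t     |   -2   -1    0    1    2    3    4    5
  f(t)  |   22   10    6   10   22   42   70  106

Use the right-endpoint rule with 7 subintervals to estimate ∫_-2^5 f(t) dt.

Δt = 1.
Sum = 1·[10 + 6 + 10 + 22 + 42 + 70 + 106] = 266.

266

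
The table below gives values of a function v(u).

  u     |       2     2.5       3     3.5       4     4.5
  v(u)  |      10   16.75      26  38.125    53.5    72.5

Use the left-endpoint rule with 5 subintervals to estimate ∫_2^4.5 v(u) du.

72.1875

Δu = 0.5.
Sum = 0.5·[10 + 16.75 + 26 + 38.125 + 53.5] = 72.1875.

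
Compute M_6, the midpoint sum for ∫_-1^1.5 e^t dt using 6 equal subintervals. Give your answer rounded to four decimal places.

4.0842

Δt = (1.5 − (-1))/6 = 5/12.
Midpoints: -19/24, -0.375, 1/24, 11/24, 0.875, 31/24.
f(-19/24) ≈ 0.4531, f(-0.375) ≈ 0.6873, f(1/24) ≈ 1.0425, f(11/24) ≈ 1.5814, f(0.875) ≈ 2.3989, f(31/24) ≈ 3.6388.
Sum = Δt · [f(-19/24) + f(-0.375) + f(1/24) + ...].
Sum ≈ 4.0842.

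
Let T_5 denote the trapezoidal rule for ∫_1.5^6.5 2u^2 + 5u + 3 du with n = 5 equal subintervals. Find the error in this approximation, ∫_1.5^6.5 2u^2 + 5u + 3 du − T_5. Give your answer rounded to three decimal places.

Exact integral: ∫_1.5^6.5 f(u) du ≈ 295.83333.
T_5 = 297.5.
Error ≈ 295.83333 − 297.5 ≈ -1.667.

-1.667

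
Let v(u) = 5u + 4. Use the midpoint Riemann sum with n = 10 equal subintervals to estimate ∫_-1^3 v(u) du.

Δu = (3 − (-1))/10 = 0.4.
Midpoints: -0.8, -0.4, 0, 0.4, 0.8, 1.2, 1.6, 2, 2.4, 2.8.
v(-0.8) = 0, v(-0.4) = 2, v(0) = 4, v(0.4) = 6, v(0.8) = 8, v(1.2) = 10, v(1.6) = 12, v(2) = 14, v(2.4) = 16, v(2.8) = 18.
Sum = Δu · [v(-0.8) + v(-0.4) + v(0) + ...].
Sum = 36.

36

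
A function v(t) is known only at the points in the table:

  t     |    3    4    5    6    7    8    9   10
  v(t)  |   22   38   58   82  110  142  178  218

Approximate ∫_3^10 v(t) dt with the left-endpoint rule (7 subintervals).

Δt = 1.
Sum = 1·[22 + 38 + 58 + 82 + 110 + 142 + 178] = 630.

630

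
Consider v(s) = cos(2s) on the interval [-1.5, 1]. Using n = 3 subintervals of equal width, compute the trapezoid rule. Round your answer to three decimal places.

Δs = (1 − (-1.5))/3 = 5/6.
v(-1.5) ≈ -0.990, v(-2/3) ≈ 0.235, v(1/6) ≈ 0.945, v(1) ≈ -0.416.
T_3 = (Δs/2)·[v(s_0) + 2v(s_1) + 2v(s_2) + v(s_3)].
Sum ≈ 0.398.

0.398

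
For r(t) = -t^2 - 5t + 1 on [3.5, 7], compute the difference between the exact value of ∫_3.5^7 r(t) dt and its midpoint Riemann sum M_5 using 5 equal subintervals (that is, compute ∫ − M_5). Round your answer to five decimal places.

-0.14292

Exact integral: ∫_3.5^7 r(t) dt ≈ -188.4166667.
M_5 = -188.27375.
Error ≈ -188.4166667 − (-188.27375) ≈ -0.14292.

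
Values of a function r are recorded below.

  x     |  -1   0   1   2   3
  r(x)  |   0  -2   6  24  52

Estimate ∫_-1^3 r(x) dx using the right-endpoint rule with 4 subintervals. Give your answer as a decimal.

Δx = 1.
Sum = 1·[(-2) + 6 + 24 + 52] = 80.

80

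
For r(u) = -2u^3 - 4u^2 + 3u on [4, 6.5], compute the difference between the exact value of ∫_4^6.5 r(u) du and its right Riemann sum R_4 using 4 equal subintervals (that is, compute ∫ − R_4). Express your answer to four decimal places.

Exact integral: ∫_4^6.5 r(u) du ≈ -1005.989583.
R_4 ≈ -1173.876953.
Error ≈ -1005.989583 − (-1173.876953) ≈ 167.8874.

167.8874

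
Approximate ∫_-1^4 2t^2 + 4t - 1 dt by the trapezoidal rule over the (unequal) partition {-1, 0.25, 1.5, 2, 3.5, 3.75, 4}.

Subinterval widths: 1.25, 1.25, 0.5, 1.5, 0.25, 0.25.
f(-1) = -3, f(0.25) = 0.125, f(1.5) = 9.5, f(2) = 15, f(3.5) = 37.5, f(3.75) = 42.125, f(4) = 47.
On each subinterval the trapezoid contributes (Δt_i/2)·[f(t_{i-1}) + f(t_i)].
Sum = 70.8125.

70.8125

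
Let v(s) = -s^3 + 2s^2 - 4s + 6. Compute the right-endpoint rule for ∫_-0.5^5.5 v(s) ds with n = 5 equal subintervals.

-227.97

Δs = (5.5 − (-0.5))/5 = 1.2.
Right endpoints: 0.7, 1.9, 3.1, 4.3, 5.5.
v(0.7) = 3.837, v(1.9) = -1.239, v(3.1) = -16.971, v(4.3) = -53.727, v(5.5) = -121.875.
Sum = Δs · [v(0.7) + v(1.9) + v(3.1) + v(4.3) + v(5.5)].
Sum = -227.97.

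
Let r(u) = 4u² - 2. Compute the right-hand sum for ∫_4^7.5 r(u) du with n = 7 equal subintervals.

Δu = (7.5 − 4)/7 = 0.5.
Right endpoints: 4.5, 5, 5.5, 6, 6.5, 7, 7.5.
r(4.5) = 79, r(5) = 98, r(5.5) = 119, r(6) = 142, r(6.5) = 167, r(7) = 194, r(7.5) = 223.
Sum = Δu · [r(4.5) + r(5) + r(5.5) + ...].
Sum = 511.

511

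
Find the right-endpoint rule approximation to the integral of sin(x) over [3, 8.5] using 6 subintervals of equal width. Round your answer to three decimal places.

-0.059

Δx = (8.5 − 3)/6 = 11/12.
Right endpoints: 47/12, 29/6, 5.75, 20/3, 91/12, 8.5.
f(47/12) ≈ -0.700, f(29/6) ≈ -0.993, f(5.75) ≈ -0.508, f(20/3) ≈ 0.374, f(91/12) ≈ 0.964, f(8.5) ≈ 0.798.
Sum = Δx · [f(47/12) + f(29/6) + f(5.75) + ...].
Sum ≈ -0.059.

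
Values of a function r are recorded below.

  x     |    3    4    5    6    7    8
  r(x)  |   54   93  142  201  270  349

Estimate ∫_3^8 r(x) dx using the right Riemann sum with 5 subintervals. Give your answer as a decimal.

1055

Δx = 1.
Sum = 1·[93 + 142 + 201 + 270 + 349] = 1055.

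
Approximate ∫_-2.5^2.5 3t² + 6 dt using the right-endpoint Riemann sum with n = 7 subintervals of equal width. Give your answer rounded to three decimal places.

Δt = (2.5 − (-2.5))/7 = 5/7.
Right endpoints: -25/14, -15/14, -5/14, 5/14, 15/14, 25/14, 2.5.
f(-25/14) = 3051/196, f(-15/14) = 1851/196, f(-5/14) = 1251/196, f(5/14) = 1251/196, f(15/14) = 1851/196, f(25/14) = 3051/196, f(2.5) = 24.75.
Sum = Δt · [f(-25/14) + f(-15/14) + f(-5/14) + ...].
Sum ≈ 62.526.

62.526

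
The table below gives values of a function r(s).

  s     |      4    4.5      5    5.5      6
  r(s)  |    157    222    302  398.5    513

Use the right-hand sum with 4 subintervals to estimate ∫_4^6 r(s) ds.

Δs = 0.5.
Sum = 0.5·[222 + 302 + 398.5 + 513] = 717.75.

717.75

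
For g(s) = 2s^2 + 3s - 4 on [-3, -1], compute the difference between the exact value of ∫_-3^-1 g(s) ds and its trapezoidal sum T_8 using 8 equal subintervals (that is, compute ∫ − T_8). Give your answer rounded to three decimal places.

Exact integral: ∫_-3^-1 g(s) ds ≈ -2.66667.
T_8 = -2.625.
Error ≈ -2.66667 − (-2.625) ≈ -0.042.

-0.042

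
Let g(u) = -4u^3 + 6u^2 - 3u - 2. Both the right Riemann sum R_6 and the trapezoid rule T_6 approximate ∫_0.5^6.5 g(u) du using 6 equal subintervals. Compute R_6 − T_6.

-432

R_6 = -1779.
T_6 = -1347.
R_6 − T_6 = -432.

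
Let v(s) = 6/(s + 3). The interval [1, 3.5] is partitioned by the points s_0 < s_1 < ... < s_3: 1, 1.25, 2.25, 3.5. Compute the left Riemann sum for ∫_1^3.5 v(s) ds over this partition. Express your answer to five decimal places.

Subinterval widths: 0.25, 1, 1.25.
Left endpoints: 1, 1.25, 2.25.
v(1) = 1.5, v(1.25) = 24/17, v(2.25) = 8/7.
Sum = Σ Δs_i · v(s_i).
Sum ≈ 3.21534.

3.21534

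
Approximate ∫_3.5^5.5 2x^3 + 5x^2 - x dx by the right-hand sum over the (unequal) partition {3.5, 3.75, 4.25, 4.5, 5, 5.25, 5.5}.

Subinterval widths: 0.25, 0.5, 0.25, 0.5, 0.25, 0.25.
Right endpoints: 3.75, 4.25, 4.5, 5, 5.25, 5.5.
f(3.75) = 172.03125, f(4.25) = 239.59375, f(4.5) = 279, f(5) = 370, f(5.25) = 421.96875, f(5.5) = 478.5.
Sum = Σ Δx_i · f(x_i).
Sum = 642.671875.

642.671875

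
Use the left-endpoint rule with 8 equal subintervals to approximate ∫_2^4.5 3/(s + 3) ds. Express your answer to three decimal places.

1.248

Δs = (4.5 − 2)/8 = 0.3125.
Left endpoints: 2, 2.3125, 2.625, 2.9375, 3.25, 3.5625, 3.875, 4.1875.
f(2) = 0.6, f(2.3125) = 48/85, f(2.625) = 8/15, f(2.9375) = 48/95, f(3.25) = 0.48, f(3.5625) = 16/35, f(3.875) = 24/55, f(4.1875) = 48/115.
Sum = Δs · [f(2) + f(2.3125) + f(2.625) + ...].
Sum ≈ 1.248.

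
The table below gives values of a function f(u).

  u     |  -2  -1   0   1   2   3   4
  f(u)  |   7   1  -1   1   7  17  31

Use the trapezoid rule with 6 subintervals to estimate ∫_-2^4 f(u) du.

Δu = 1.
T_6 = (1/2)·[7 + 2·1 + 2·(-1) + 2·1 + 2·7 + 2·17 + 31] = 44.

44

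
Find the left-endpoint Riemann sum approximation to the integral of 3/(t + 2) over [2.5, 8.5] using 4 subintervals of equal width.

2.85

Δt = (8.5 − 2.5)/4 = 1.5.
Left endpoints: 2.5, 4, 5.5, 7.
f(2.5) = 2/3, f(4) = 0.5, f(5.5) = 0.4, f(7) = 1/3.
Sum = Δt · [f(2.5) + f(4) + f(5.5) + f(7)].
Sum = 2.85.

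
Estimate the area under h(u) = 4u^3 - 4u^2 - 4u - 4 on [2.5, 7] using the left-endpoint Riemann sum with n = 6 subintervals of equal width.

1424.109375

Δu = (7 − 2.5)/6 = 0.75.
Left endpoints: 2.5, 3.25, 4, 4.75, 5.5, 6.25.
h(2.5) = 23.5, h(3.25) = 78.0625, h(4) = 172, h(4.75) = 315.4375, h(5.5) = 518.5, h(6.25) = 791.3125.
Sum = Δu · [h(2.5) + h(3.25) + h(4) + ...].
Sum = 1424.109375.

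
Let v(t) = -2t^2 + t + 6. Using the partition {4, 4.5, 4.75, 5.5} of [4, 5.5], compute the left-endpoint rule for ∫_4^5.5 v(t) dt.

-44.28125

Subinterval widths: 0.5, 0.25, 0.75.
Left endpoints: 4, 4.5, 4.75.
v(4) = -22, v(4.5) = -30, v(4.75) = -34.375.
Sum = Σ Δt_i · v(t_i).
Sum = -44.28125.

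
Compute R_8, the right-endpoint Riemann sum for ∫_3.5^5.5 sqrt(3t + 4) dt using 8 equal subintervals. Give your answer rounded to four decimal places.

8.4459

Δt = (5.5 − 3.5)/8 = 0.25.
Right endpoints: 3.75, 4, 4.25, 4.5, 4.75, 5, 5.25, 5.5.
f(3.75) ≈ 3.9051, f(4) ≈ 4.0000, f(4.25) ≈ 4.0927, f(4.5) ≈ 4.1833, f(4.75) ≈ 4.2720, f(5) ≈ 4.3589, f(5.25) ≈ 4.4441, f(5.5) ≈ 4.5277.
Sum = Δt · [f(3.75) + f(4) + f(4.25) + ...].
Sum ≈ 8.4459.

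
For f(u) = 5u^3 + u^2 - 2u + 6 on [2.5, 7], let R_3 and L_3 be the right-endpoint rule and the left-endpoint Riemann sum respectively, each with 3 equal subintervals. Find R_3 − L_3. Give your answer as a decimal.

R_3 = 4420.6875.
L_3 = 1914.75.
R_3 − L_3 = 2505.9375.

2505.9375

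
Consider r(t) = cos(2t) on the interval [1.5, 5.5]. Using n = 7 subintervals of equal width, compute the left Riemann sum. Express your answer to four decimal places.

-0.7912

Δt = (5.5 − 1.5)/7 = 4/7.
Left endpoints: 1.5, 29/14, 37/14, 45/14, 53/14, 61/14, 69/14.
r(1.5) ≈ -0.9900, r(29/14) ≈ -0.5392, r(37/14) ≈ 0.5424, r(45/14) ≈ 0.9895, r(53/14) ≈ 0.2788, r(61/14) ≈ -0.7580, r(69/14) ≈ -0.9080.
Sum = Δt · [r(1.5) + r(29/14) + r(37/14) + ...].
Sum ≈ -0.7912.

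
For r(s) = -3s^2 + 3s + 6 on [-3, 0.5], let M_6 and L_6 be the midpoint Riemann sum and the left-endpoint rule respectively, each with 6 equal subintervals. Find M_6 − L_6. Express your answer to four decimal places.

M_6 ≈ -18.952257.
L_6 ≈ -30.564236.
M_6 − L_6 ≈ 11.6120.

11.6120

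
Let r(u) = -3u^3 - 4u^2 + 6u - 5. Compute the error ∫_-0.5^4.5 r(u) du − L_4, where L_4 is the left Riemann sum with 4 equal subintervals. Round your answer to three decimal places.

-173.698

Exact integral: ∫_-0.5^4.5 r(u) du ≈ -394.16667.
L_4 = -220.46875.
Error ≈ -394.16667 − (-220.46875) ≈ -173.698.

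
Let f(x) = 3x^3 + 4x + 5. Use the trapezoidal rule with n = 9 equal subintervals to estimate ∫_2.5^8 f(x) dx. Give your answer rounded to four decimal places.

Δx = (8 − 2.5)/9 = 11/18.
f(2.5) = 61.875, f(28/9) = 26191/243, f(67/18) = 339427/1944, f(13/3) = 2398/9, f(89/18) = 753137/1944, f(50/9) = 131615/243, f(37/6) = 52789/72, f(61/9) = 234784/243, f(133/18) = 2419813/1944, f(8) = 1573.
T_9 = (Δx/2)·[f(x_0) + 2f(x_1) + ... + 2f(x_{8}) + f(x_9)].
Sum ≈ 3201.8785.

3201.8785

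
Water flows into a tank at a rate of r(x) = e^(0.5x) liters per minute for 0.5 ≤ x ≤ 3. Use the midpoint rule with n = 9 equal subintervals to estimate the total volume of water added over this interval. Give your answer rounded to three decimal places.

6.390

Δx = (3 − 0.5)/9 = 5/18.
Midpoints: 23/36, 11/12, 43/36, 53/36, 1.75, 73/36, 83/36, 31/12, 103/36.
r(23/36) ≈ 1.376, r(11/12) ≈ 1.581, r(43/36) ≈ 1.817, r(53/36) ≈ 2.088, r(1.75) ≈ 2.399, r(73/36) ≈ 2.756, r(83/36) ≈ 3.167, r(31/12) ≈ 3.639, r(103/36) ≈ 4.181.
Sum = Δx · [r(23/36) + r(11/12) + r(43/36) + ...].
Sum ≈ 6.390.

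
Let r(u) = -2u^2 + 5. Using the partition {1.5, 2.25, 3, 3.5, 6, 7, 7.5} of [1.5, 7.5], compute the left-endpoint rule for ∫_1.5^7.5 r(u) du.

Subinterval widths: 0.75, 0.75, 0.5, 2.5, 1, 0.5.
Left endpoints: 1.5, 2.25, 3, 3.5, 6, 7.
r(1.5) = 0.5, r(2.25) = -5.125, r(3) = -13, r(3.5) = -19.5, r(6) = -67, r(7) = -93.
Sum = Σ Δu_i · r(u_i).
Sum = -172.21875.

-172.21875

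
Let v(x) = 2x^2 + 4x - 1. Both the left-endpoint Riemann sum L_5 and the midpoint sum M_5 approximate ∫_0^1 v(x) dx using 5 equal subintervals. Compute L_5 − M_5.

L_5 = 1.08.
M_5 = 1.66.
L_5 − M_5 = -0.58.

-0.58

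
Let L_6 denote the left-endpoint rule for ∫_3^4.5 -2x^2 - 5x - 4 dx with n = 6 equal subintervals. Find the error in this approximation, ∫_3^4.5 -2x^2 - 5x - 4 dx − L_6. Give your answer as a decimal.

-3.71875

Exact integral: ∫_3^4.5 f(x) dx = -76.875.
L_6 = -73.15625.
Error = -76.875 − (-73.15625) = -3.71875.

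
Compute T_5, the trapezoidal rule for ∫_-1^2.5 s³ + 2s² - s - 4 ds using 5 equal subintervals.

Δs = (2.5 − (-1))/5 = 0.7.
f(-1) = -2, f(-0.3) = -3.547, f(0.4) = -4.016, f(1.1) = -1.349, f(1.8) = 6.512, f(2.5) = 21.625.
T_5 = (Δs/2)·[f(s_0) + 2f(s_1) + ... + 2f(s_{4}) + f(s_5)].
Sum = 5.18875.

5.18875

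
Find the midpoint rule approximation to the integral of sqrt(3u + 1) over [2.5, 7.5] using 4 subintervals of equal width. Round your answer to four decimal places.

Δu = (7.5 − 2.5)/4 = 1.25.
Midpoints: 3.125, 4.375, 5.625, 6.875.
f(3.125) ≈ 3.2210, f(4.375) ≈ 3.7583, f(5.625) ≈ 4.2279, f(6.875) ≈ 4.6503.
Sum = Δu · [f(3.125) + f(4.375) + f(5.625) + f(6.875)].
Sum ≈ 19.8219.

19.8219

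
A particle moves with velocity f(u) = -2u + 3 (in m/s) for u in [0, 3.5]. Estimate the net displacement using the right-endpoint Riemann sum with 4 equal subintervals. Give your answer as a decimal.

Δu = (3.5 − 0)/4 = 0.875.
Right endpoints: 0.875, 1.75, 2.625, 3.5.
f(0.875) = 1.25, f(1.75) = -0.5, f(2.625) = -2.25, f(3.5) = -4.
Sum = Δu · [f(0.875) + f(1.75) + f(2.625) + f(3.5)].
Sum = -4.8125.

-4.8125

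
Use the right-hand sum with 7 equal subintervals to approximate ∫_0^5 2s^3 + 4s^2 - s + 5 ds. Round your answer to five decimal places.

622.95918

Δs = (5 − 0)/7 = 5/7.
Right endpoints: 5/7, 10/7, 15/7, 20/7, 25/7, 30/7, 5.
f(5/7) = 2420/343, f(10/7) = 6025/343, f(15/7) = 14030/343, f(20/7) = 27935/343, f(25/7) = 49240/343, f(30/7) = 79445/343, f(5) = 350.
Sum = Δs · [f(5/7) + f(10/7) + f(15/7) + ...].
Sum ≈ 622.95918.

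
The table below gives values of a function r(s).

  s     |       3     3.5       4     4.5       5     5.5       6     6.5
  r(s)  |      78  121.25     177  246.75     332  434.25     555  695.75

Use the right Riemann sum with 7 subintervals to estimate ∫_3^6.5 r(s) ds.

1281

Δs = 0.5.
Sum = 0.5·[121.25 + 177 + 246.75 + 332 + 434.25 + 555 + 695.75] = 1281.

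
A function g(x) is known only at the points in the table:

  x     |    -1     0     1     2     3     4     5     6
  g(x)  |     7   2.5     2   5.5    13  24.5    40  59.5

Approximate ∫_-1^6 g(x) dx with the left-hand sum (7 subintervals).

94.5

Δx = 1.
Sum = 1·[7 + 2.5 + 2 + 5.5 + 13 + 24.5 + 40] = 94.5.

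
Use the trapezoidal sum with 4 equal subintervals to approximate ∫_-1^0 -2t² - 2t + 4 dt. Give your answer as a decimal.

4.3125

Δt = (0 − (-1))/4 = 0.25.
f(-1) = 4, f(-0.75) = 4.375, f(-0.5) = 4.5, f(-0.25) = 4.375, f(0) = 4.
T_4 = (Δt/2)·[f(t_0) + 2f(t_1) + 2f(t_2) + 2f(t_3) + f(t_4)].
Sum = 4.3125.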